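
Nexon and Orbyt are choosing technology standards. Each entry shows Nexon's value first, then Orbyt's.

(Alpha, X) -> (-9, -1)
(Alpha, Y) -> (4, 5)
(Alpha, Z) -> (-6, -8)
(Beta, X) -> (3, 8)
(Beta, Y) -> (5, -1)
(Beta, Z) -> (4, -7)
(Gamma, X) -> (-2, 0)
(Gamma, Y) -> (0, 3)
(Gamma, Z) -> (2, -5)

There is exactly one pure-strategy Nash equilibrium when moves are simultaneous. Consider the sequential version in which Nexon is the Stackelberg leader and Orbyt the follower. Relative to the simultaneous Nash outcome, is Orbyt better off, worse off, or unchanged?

Solve by backward induction (Nexon leads).
- Alpha: Orbyt compares -1, 5, -8 and picks Y; Nexon would get 4.
- Beta: Orbyt compares 8, -1, -7 and picks X; Nexon would get 3.
- Gamma: Orbyt compares 0, 3, -5 and picks Y; Nexon would get 0.
Among 4, 3, 0, the best is 4 at Alpha. Subgame-perfect outcome: (Alpha, Y) with payoffs (4, 5).
Under simultaneous play:
Nexon's best replies: X→Beta; Y→Beta; Z→Beta.
Orbyt's best replies: Alpha→Y; Beta→X; Gamma→Y.
The unique mutual best reply is (Beta, X), giving (3, 8).
Orbyt earns 5 sequentially versus 8 at the Nash outcome: worse off.

worse off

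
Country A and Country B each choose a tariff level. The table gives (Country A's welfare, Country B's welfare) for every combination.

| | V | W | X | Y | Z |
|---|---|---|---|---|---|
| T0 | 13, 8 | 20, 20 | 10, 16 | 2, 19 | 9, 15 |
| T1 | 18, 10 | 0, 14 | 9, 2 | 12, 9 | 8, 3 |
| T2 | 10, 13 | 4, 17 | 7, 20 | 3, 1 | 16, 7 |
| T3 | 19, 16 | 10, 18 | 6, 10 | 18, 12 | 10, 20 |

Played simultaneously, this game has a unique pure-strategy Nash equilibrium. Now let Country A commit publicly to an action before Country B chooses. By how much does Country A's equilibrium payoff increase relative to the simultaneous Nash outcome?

Country B best-responds to each possible Country A move:
- T0: Country B compares 8, 20, 16, 19, 15 and picks W; Country A would get 20.
- T1: Country B compares 10, 14, 2, 9, 3 and picks W; Country A would get 0.
- T2: Country B compares 13, 17, 20, 1, 7 and picks X; Country A would get 7.
- T3: Country B compares 16, 18, 10, 12, 20 and picks Z; Country A would get 10.
Maximizing over 20, 0, 7, 10, Country A chooses T0. Subgame-perfect outcome: (T0, W) with payoffs (20, 20).
Under simultaneous play:
Country A's best replies: V→T3; W→T0; X→T0; Y→T3; Z→T2.
Country B's best replies: T0→W; T1→W; T2→X; T3→Z.
The unique mutual best reply is (T0, W), giving (20, 20).
Country A's commitment gain: 20 − 20 = 0.

0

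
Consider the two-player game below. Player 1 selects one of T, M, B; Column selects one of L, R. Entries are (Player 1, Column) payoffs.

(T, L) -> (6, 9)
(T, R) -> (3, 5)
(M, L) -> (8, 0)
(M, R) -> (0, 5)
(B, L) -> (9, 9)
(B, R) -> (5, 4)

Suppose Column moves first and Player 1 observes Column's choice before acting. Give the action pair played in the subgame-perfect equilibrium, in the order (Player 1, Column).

(B, L)

Player 1 best-responds to each possible Column move:
- L → Player 1 plays B (best of 6, 8, 9); Column gets 9.
- R → Player 1 plays B (best of 3, 0, 5); Column gets 4.
Maximizing over 9, 4, Column chooses L. Subgame-perfect outcome: (B, L) with payoffs (9, 9).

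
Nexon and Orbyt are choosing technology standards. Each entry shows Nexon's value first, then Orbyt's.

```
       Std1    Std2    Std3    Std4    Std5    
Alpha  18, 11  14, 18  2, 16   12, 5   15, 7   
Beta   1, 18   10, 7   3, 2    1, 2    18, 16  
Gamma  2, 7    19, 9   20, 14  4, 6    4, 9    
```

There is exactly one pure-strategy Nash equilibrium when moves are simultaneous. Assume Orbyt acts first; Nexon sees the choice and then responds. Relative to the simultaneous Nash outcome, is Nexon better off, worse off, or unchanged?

worse off

Work backward from Nexon's decision.
- Std1: Nexon compares 18, 1, 2 and picks Alpha; Orbyt would get 11.
- Std2: Nexon compares 14, 10, 19 and picks Gamma; Orbyt would get 9.
- Std3: Nexon compares 2, 3, 20 and picks Gamma; Orbyt would get 14.
- Std4: Nexon compares 12, 1, 4 and picks Alpha; Orbyt would get 5.
- Std5: Nexon compares 15, 18, 4 and picks Beta; Orbyt would get 16.
Orbyt's induced payoffs are 11, 9, 14, 5, 16, so Orbyt commits to Std5. Subgame-perfect outcome: (Beta, Std5) with payoffs (18, 16).
Now find the simultaneous Nash equilibrium.
Nexon's best replies: Std1→Alpha; Std2→Gamma; Std3→Gamma; Std4→Alpha; Std5→Beta.
Orbyt's best replies: Alpha→Std2; Beta→Std1; Gamma→Std3.
Only (Gamma, Std3) has each player best-responding; Nash payoffs (20, 14).
Nexon earns 18 sequentially versus 20 at the Nash outcome: worse off.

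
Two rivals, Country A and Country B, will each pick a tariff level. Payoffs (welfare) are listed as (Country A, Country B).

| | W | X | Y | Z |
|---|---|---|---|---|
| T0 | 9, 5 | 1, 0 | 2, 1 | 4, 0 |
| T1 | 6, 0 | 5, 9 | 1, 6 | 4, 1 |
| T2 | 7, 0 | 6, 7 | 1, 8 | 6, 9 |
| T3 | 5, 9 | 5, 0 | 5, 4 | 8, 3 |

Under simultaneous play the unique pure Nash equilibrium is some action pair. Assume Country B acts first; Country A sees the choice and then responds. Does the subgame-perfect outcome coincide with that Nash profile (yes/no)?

Work backward from Country A's decision.
- W: Country A compares 9, 6, 7, 5 and picks T0; Country B would get 5.
- X: Country A compares 1, 5, 6, 5 and picks T2; Country B would get 7.
- Y: Country A compares 2, 1, 1, 5 and picks T3; Country B would get 4.
- Z: Country A compares 4, 4, 6, 8 and picks T3; Country B would get 3.
Country B's induced payoffs are 5, 7, 4, 3, so Country B commits to X. Subgame-perfect outcome: (T2, X) with payoffs (6, 7).
Now find the simultaneous Nash equilibrium.
Country A's best replies: W→T0; X→T2; Y→T3; Z→T3.
Country B's best replies: T0→W; T1→X; T2→Z; T3→W.
Only (T0, W) has each player best-responding; Nash payoffs (9, 5).
Sequential outcome (T2, X) differs from the Nash profile (T0, W).

no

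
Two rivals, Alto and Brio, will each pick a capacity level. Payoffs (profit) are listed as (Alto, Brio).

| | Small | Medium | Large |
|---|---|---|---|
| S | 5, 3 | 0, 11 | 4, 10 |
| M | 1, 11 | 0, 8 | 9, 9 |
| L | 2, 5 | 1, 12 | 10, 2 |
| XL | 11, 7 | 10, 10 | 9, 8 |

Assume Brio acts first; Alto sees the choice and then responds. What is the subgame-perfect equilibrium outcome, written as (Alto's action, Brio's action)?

(XL, Medium)

Backward induction with Brio moving first.
- Small → Alto plays XL (best of 5, 1, 2, 11); Brio gets 7.
- Medium → Alto plays XL (best of 0, 0, 1, 10); Brio gets 10.
- Large → Alto plays L (best of 4, 9, 10, 9); Brio gets 2.
Among 7, 10, 2, the best is 10 at Medium. Subgame-perfect outcome: (XL, Medium) with payoffs (10, 10).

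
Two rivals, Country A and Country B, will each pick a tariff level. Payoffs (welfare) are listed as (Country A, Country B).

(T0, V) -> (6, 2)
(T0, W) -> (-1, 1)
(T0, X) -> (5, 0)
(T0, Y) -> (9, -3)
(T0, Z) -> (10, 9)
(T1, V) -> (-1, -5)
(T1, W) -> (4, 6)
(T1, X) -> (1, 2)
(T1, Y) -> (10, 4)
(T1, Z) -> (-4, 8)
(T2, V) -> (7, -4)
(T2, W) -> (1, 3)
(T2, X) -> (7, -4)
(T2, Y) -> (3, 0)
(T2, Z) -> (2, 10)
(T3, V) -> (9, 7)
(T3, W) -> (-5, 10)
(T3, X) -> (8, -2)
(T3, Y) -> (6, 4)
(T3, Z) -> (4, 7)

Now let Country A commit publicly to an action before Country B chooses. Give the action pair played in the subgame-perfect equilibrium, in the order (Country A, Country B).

(T0, Z)

Country B best-responds to each possible Country A move:
- T0 → Country B plays Z (best of 2, 1, 0, -3, 9); Country A gets 10.
- T1 → Country B plays Z (best of -5, 6, 2, 4, 8); Country A gets -4.
- T2 → Country B plays Z (best of -4, 3, -4, 0, 10); Country A gets 2.
- T3 → Country B plays W (best of 7, 10, -2, 4, 7); Country A gets -5.
Maximizing over 10, -4, 2, -5, Country A chooses T0. Subgame-perfect outcome: (T0, Z) with payoffs (10, 9).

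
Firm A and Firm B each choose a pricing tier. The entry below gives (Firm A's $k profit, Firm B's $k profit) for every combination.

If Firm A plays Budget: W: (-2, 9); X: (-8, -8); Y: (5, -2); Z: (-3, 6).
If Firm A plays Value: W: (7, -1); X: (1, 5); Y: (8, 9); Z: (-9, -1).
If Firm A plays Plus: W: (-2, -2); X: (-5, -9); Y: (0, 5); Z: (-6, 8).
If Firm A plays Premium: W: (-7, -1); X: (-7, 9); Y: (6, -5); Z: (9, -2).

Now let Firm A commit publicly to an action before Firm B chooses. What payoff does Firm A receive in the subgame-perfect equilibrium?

8

Firm B best-responds to each possible Firm A move:
- Budget: BR = W, leader payoff -2.
- Value: BR = Y, leader payoff 8.
- Plus: BR = Z, leader payoff -6.
- Premium: BR = X, leader payoff -7.
Among -2, 8, -6, -7, the best is 8 at Value. Subgame-perfect outcome: (Value, Y) with payoffs (8, 9).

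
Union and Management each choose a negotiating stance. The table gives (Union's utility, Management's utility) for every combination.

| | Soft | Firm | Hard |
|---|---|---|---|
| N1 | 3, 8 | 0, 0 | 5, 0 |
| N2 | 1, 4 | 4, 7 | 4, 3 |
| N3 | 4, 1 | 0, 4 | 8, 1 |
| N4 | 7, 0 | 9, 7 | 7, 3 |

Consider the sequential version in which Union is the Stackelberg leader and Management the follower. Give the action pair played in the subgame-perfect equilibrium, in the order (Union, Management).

Solve by backward induction (Union leads).
- N1 → Management plays Soft (best of 8, 0, 0); Union gets 3.
- N2 → Management plays Firm (best of 4, 7, 3); Union gets 4.
- N3 → Management plays Firm (best of 1, 4, 1); Union gets 0.
- N4 → Management plays Firm (best of 0, 7, 3); Union gets 9.
Union's induced payoffs are 3, 4, 0, 9, so Union commits to N4. Subgame-perfect outcome: (N4, Firm) with payoffs (9, 7).

(N4, Firm)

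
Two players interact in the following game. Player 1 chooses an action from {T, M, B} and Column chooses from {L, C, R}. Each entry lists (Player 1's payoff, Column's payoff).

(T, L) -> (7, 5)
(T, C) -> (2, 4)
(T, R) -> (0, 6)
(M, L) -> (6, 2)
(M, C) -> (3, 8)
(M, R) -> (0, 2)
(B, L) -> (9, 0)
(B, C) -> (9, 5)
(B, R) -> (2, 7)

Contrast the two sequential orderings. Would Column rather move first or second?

second

If Player 1 leads: Column's best replies are T→R, M→C, B→R; Player 1's induced payoffs 0, 3, 2; outcome (M, C), payoffs (3, 8).
If Column leads: Player 1's best replies are L→B, C→B, R→B; Column's induced payoffs 0, 5, 7; outcome (B, R), payoffs (2, 7).
Column gets 7 moving first and 8 moving second, so Column prefers to move second.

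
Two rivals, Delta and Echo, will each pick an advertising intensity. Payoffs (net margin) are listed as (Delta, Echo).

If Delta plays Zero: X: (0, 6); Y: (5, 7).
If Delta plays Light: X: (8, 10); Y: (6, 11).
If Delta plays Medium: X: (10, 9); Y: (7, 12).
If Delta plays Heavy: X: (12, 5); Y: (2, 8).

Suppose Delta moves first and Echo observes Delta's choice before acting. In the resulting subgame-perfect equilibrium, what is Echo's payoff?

12

Work backward from Echo's decision.
- Zero: Echo compares 6, 7 and picks Y; Delta would get 5.
- Light: Echo compares 10, 11 and picks Y; Delta would get 6.
- Medium: Echo compares 9, 12 and picks Y; Delta would get 7.
- Heavy: Echo compares 5, 8 and picks Y; Delta would get 2.
Maximizing over 5, 6, 7, 2, Delta chooses Medium. Subgame-perfect outcome: (Medium, Y) with payoffs (7, 12).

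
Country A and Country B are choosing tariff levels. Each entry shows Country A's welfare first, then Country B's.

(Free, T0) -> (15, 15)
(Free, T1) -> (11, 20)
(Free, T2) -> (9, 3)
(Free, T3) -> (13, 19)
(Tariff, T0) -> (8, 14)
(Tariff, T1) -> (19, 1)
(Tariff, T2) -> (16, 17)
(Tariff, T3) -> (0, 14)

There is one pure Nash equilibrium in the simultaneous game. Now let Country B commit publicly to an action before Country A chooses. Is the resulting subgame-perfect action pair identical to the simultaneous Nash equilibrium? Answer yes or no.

Solve by backward induction (Country B leads).
- T0: BR = Free, leader payoff 15.
- T1: BR = Tariff, leader payoff 1.
- T2: BR = Tariff, leader payoff 17.
- T3: BR = Free, leader payoff 19.
Among 15, 1, 17, 19, the best is 19 at T3. Subgame-perfect outcome: (Free, T3) with payoffs (13, 19).
Under simultaneous play:
Country A's best replies: T0→Free; T1→Tariff; T2→Tariff; T3→Free.
Country B's best replies: Free→T1; Tariff→T2.
Only (Tariff, T2) has each player best-responding; Nash payoffs (16, 17).
Sequential outcome (Free, T3) differs from the Nash profile (Tariff, T2).

no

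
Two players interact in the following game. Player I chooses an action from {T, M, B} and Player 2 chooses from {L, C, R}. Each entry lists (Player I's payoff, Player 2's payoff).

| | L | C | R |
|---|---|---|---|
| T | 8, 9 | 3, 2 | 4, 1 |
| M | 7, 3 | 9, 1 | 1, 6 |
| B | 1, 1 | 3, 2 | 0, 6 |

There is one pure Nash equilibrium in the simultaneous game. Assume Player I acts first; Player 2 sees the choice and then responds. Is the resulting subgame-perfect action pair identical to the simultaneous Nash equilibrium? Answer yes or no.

Backward induction with Player I moving first.
- T → Player 2 plays L (best of 9, 2, 1); Player I gets 8.
- M → Player 2 plays R (best of 3, 1, 6); Player I gets 1.
- B → Player 2 plays R (best of 1, 2, 6); Player I gets 0.
Player I's induced payoffs are 8, 1, 0, so Player I commits to T. Subgame-perfect outcome: (T, L) with payoffs (8, 9).
For the simultaneous game, intersect best replies.
Player I's best replies: L→T; C→M; R→T.
Player 2's best replies: T→L; M→R; B→R.
Only (T, L) has each player best-responding; Nash payoffs (8, 9).
Sequential outcome (T, L) coincides with the Nash profile (T, L).

yes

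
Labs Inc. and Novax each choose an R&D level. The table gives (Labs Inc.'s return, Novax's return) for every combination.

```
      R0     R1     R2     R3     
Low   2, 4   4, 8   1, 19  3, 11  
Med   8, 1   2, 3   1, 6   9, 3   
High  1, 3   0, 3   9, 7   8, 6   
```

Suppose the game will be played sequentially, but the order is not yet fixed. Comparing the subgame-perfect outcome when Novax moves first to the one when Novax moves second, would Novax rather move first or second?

first

If Labs Inc. leads: Novax's best replies are Low→R2, Med→R2, High→R2; Labs Inc.'s induced payoffs 1, 1, 9; outcome (High, R2), payoffs (9, 7).
If Novax leads: Labs Inc.'s best replies are R0→Med, R1→Low, R2→High, R3→Med; Novax's induced payoffs 1, 8, 7, 3; outcome (Low, R1), payoffs (4, 8).
Novax gets 8 moving first and 7 moving second, so Novax prefers to move first.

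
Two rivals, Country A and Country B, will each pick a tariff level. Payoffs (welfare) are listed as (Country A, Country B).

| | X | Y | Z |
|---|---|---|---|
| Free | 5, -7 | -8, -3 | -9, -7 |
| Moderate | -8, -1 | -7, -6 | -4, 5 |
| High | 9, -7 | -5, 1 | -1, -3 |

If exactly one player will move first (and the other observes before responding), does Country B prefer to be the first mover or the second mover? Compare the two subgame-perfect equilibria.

If Country A leads: Country B's best replies are Free→Y, Moderate→Z, High→Y; Country A's induced payoffs -8, -4, -5; outcome (Moderate, Z), payoffs (-4, 5).
If Country B leads: Country A's best replies are X→High, Y→High, Z→High; Country B's induced payoffs -7, 1, -3; outcome (High, Y), payoffs (-5, 1).
Country B gets 1 moving first and 5 moving second, so Country B prefers to move second.

second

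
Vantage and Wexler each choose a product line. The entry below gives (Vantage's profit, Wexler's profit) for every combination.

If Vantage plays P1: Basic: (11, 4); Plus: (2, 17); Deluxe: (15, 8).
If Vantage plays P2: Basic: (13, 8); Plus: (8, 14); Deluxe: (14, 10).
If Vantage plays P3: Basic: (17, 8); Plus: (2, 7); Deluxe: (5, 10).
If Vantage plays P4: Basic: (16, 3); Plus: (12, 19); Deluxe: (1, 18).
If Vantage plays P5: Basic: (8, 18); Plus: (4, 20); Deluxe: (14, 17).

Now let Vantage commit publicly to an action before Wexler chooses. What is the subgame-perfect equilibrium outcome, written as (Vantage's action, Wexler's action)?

Wexler best-responds to each possible Vantage move:
- P1: Wexler compares 4, 17, 8 and picks Plus; Vantage would get 2.
- P2: Wexler compares 8, 14, 10 and picks Plus; Vantage would get 8.
- P3: Wexler compares 8, 7, 10 and picks Deluxe; Vantage would get 5.
- P4: Wexler compares 3, 19, 18 and picks Plus; Vantage would get 12.
- P5: Wexler compares 18, 20, 17 and picks Plus; Vantage would get 4.
Vantage's induced payoffs are 2, 8, 5, 12, 4, so Vantage commits to P4. Subgame-perfect outcome: (P4, Plus) with payoffs (12, 19).

(P4, Plus)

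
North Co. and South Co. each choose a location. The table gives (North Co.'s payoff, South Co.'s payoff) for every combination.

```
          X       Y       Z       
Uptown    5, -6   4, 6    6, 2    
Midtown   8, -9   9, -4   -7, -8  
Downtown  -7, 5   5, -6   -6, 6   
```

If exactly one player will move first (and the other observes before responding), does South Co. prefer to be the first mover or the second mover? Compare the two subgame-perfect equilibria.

If North Co. leads: South Co.'s best replies are Uptown→Y, Midtown→Y, Downtown→Z; North Co.'s induced payoffs 4, 9, -6; outcome (Midtown, Y), payoffs (9, -4).
If South Co. leads: North Co.'s best replies are X→Midtown, Y→Midtown, Z→Uptown; South Co.'s induced payoffs -9, -4, 2; outcome (Uptown, Z), payoffs (6, 2).
South Co. gets 2 moving first and -4 moving second, so South Co. prefers to move first.

first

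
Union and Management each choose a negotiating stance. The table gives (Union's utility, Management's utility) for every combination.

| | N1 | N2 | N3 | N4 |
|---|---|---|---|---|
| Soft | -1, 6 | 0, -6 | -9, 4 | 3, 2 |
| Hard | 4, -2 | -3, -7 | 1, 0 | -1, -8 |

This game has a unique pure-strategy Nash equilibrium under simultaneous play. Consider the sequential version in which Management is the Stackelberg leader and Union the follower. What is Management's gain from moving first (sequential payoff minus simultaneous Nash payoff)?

Backward induction with Management moving first.
- N1: BR = Hard, leader payoff -2.
- N2: BR = Soft, leader payoff -6.
- N3: BR = Hard, leader payoff 0.
- N4: BR = Soft, leader payoff 2.
Maximizing over -2, -6, 0, 2, Management chooses N4. Subgame-perfect outcome: (Soft, N4) with payoffs (3, 2).
Now find the simultaneous Nash equilibrium.
Union's best replies: N1→Hard; N2→Soft; N3→Hard; N4→Soft.
Management's best replies: Soft→N1; Hard→N3.
Only (Hard, N3) has each player best-responding; Nash payoffs (1, 0).
Management's commitment gain: 2 − 0 = 2.

2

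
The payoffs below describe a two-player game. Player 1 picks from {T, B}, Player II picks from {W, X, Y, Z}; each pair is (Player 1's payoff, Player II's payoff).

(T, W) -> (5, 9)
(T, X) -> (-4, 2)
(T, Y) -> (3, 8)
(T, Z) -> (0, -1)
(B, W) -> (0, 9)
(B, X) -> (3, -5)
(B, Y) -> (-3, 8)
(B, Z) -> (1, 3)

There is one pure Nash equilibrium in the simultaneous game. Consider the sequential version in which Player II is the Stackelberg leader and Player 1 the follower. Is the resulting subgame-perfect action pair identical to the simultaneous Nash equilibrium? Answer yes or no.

Backward induction with Player II moving first.
- W: Player 1 compares 5, 0 and picks T; Player II would get 9.
- X: Player 1 compares -4, 3 and picks B; Player II would get -5.
- Y: Player 1 compares 3, -3 and picks T; Player II would get 8.
- Z: Player 1 compares 0, 1 and picks B; Player II would get 3.
Player II's induced payoffs are 9, -5, 8, 3, so Player II commits to W. Subgame-perfect outcome: (T, W) with payoffs (5, 9).
Now find the simultaneous Nash equilibrium.
Player 1's best replies: W→T; X→B; Y→T; Z→B.
Player II's best replies: T→W; B→W.
The unique mutual best reply is (T, W), giving (5, 9).
Sequential outcome (T, W) coincides with the Nash profile (T, W).

yes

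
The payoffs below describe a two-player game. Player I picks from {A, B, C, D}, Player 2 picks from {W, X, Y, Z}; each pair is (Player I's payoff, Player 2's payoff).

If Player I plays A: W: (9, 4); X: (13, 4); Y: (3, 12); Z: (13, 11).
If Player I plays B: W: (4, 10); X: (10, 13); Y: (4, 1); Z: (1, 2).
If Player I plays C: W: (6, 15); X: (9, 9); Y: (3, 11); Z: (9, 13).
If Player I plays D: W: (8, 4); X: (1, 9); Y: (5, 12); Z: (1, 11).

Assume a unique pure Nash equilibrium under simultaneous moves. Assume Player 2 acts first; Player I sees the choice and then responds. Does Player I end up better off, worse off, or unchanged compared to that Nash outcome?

unchanged

Player I best-responds to each possible Player 2 move:
- W: BR = A, leader payoff 4.
- X: BR = A, leader payoff 4.
- Y: BR = D, leader payoff 12.
- Z: BR = A, leader payoff 11.
Player 2's induced payoffs are 4, 4, 12, 11, so Player 2 commits to Y. Subgame-perfect outcome: (D, Y) with payoffs (5, 12).
Now find the simultaneous Nash equilibrium.
Player I's best replies: W→A; X→A; Y→D; Z→A.
Player 2's best replies: A→Y; B→X; C→W; D→Y.
Only (D, Y) has each player best-responding; Nash payoffs (5, 12).
Player I earns 5 sequentially versus 5 at the Nash outcome: unchanged.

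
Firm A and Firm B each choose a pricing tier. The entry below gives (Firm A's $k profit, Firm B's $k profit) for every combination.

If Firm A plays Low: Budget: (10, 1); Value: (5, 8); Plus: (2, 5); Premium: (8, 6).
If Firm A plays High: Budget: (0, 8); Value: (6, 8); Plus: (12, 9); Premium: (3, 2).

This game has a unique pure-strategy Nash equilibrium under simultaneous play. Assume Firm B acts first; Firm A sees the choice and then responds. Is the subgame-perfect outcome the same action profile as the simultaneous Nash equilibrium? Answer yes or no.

Firm A best-responds to each possible Firm B move:
- Budget: BR = Low, leader payoff 1.
- Value: BR = High, leader payoff 8.
- Plus: BR = High, leader payoff 9.
- Premium: BR = Low, leader payoff 6.
Maximizing over 1, 8, 9, 6, Firm B chooses Plus. Subgame-perfect outcome: (High, Plus) with payoffs (12, 9).
Under simultaneous play:
Firm A's best replies: Budget→Low; Value→High; Plus→High; Premium→Low.
Firm B's best replies: Low→Value; High→Plus.
The unique mutual best reply is (High, Plus), giving (12, 9).
Sequential outcome (High, Plus) coincides with the Nash profile (High, Plus).

yes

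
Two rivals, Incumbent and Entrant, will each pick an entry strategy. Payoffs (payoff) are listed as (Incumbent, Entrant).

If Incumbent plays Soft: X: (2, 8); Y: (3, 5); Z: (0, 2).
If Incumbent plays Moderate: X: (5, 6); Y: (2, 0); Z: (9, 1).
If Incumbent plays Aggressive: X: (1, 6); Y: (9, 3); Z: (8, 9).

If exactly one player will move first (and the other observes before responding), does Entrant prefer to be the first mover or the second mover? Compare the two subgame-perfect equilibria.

second

If Incumbent leads: Entrant's best replies are Soft→X, Moderate→X, Aggressive→Z; Incumbent's induced payoffs 2, 5, 8; outcome (Aggressive, Z), payoffs (8, 9).
If Entrant leads: Incumbent's best replies are X→Moderate, Y→Aggressive, Z→Moderate; Entrant's induced payoffs 6, 3, 1; outcome (Moderate, X), payoffs (5, 6).
Entrant gets 6 moving first and 9 moving second, so Entrant prefers to move second.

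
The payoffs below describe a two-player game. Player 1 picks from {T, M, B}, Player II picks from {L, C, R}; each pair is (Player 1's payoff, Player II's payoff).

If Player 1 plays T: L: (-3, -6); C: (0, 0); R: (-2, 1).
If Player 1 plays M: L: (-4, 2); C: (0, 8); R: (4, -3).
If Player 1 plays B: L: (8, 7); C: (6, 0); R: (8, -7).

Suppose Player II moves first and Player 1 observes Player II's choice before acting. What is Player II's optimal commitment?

L

Work backward from Player 1's decision.
- L → Player 1 plays B (best of -3, -4, 8); Player II gets 7.
- C → Player 1 plays B (best of 0, 0, 6); Player II gets 0.
- R → Player 1 plays B (best of -2, 4, 8); Player II gets -7.
Player II's induced payoffs are 7, 0, -7, so Player II commits to L. Subgame-perfect outcome: (B, L) with payoffs (8, 7).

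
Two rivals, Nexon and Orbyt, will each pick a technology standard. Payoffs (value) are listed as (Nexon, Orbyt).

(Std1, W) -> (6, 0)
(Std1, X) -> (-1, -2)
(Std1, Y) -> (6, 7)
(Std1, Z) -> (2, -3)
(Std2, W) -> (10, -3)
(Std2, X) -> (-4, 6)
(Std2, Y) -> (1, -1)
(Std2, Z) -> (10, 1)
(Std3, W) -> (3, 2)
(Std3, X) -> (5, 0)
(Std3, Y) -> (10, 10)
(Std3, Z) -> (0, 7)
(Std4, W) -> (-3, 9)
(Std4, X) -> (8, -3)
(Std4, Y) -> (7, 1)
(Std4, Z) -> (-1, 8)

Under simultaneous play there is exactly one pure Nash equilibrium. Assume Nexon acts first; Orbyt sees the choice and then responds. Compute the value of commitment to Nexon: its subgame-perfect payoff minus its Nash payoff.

Orbyt best-responds to each possible Nexon move:
- Std1: Orbyt compares 0, -2, 7, -3 and picks Y; Nexon would get 6.
- Std2: Orbyt compares -3, 6, -1, 1 and picks X; Nexon would get -4.
- Std3: Orbyt compares 2, 0, 10, 7 and picks Y; Nexon would get 10.
- Std4: Orbyt compares 9, -3, 1, 8 and picks W; Nexon would get -3.
Nexon's induced payoffs are 6, -4, 10, -3, so Nexon commits to Std3. Subgame-perfect outcome: (Std3, Y) with payoffs (10, 10).
For the simultaneous game, intersect best replies.
Nexon's best replies: W→Std2; X→Std4; Y→Std3; Z→Std2.
Orbyt's best replies: Std1→Y; Std2→X; Std3→Y; Std4→W.
The unique mutual best reply is (Std3, Y), giving (10, 10).
Nexon's commitment gain: 10 − 10 = 0.

0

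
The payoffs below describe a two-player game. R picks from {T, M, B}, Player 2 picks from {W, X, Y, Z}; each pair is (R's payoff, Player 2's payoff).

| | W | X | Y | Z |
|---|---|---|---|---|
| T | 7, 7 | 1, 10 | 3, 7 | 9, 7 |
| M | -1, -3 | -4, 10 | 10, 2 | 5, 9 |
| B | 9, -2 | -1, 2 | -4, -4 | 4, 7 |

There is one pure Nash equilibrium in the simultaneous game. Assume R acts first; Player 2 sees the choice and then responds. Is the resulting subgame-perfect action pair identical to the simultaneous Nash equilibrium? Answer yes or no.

Backward induction with R moving first.
- T: Player 2 compares 7, 10, 7, 7 and picks X; R would get 1.
- M: Player 2 compares -3, 10, 2, 9 and picks X; R would get -4.
- B: Player 2 compares -2, 2, -4, 7 and picks Z; R would get 4.
R's induced payoffs are 1, -4, 4, so R commits to B. Subgame-perfect outcome: (B, Z) with payoffs (4, 7).
Now find the simultaneous Nash equilibrium.
R's best replies: W→B; X→T; Y→M; Z→T.
Player 2's best replies: T→X; M→X; B→Z.
The unique mutual best reply is (T, X), giving (1, 10).
Sequential outcome (B, Z) differs from the Nash profile (T, X).

no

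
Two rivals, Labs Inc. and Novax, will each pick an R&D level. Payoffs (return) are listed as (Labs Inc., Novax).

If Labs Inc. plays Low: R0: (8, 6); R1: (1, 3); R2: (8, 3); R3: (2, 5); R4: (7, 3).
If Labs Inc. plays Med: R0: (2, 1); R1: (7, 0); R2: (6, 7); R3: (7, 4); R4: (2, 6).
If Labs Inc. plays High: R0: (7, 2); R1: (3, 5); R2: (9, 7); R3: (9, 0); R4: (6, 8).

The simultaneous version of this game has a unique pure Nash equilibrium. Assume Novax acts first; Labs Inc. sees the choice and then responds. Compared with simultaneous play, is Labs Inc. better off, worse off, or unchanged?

better off

Solve by backward induction (Novax leads).
- R0 → Labs Inc. plays Low (best of 8, 2, 7); Novax gets 6.
- R1 → Labs Inc. plays Med (best of 1, 7, 3); Novax gets 0.
- R2 → Labs Inc. plays High (best of 8, 6, 9); Novax gets 7.
- R3 → Labs Inc. plays High (best of 2, 7, 9); Novax gets 0.
- R4 → Labs Inc. plays Low (best of 7, 2, 6); Novax gets 3.
Novax's induced payoffs are 6, 0, 7, 0, 3, so Novax commits to R2. Subgame-perfect outcome: (High, R2) with payoffs (9, 7).
For the simultaneous game, intersect best replies.
Labs Inc.'s best replies: R0→Low; R1→Med; R2→High; R3→High; R4→Low.
Novax's best replies: Low→R0; Med→R2; High→R4.
The unique mutual best reply is (Low, R0), giving (8, 6).
Labs Inc. earns 9 sequentially versus 8 at the Nash outcome: better off.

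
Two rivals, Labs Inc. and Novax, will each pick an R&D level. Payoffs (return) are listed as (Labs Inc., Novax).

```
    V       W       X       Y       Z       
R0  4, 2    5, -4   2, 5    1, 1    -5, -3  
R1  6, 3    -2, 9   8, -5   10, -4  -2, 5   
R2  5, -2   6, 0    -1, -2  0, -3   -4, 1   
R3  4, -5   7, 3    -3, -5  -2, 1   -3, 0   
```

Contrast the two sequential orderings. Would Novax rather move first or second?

first

If Labs Inc. leads: Novax's best replies are R0→X, R1→W, R2→Z, R3→W; Labs Inc.'s induced payoffs 2, -2, -4, 7; outcome (R3, W), payoffs (7, 3).
If Novax leads: Labs Inc.'s best replies are V→R1, W→R3, X→R1, Y→R1, Z→R1; Novax's induced payoffs 3, 3, -5, -4, 5; outcome (R1, Z), payoffs (-2, 5).
Novax gets 5 moving first and 3 moving second, so Novax prefers to move first.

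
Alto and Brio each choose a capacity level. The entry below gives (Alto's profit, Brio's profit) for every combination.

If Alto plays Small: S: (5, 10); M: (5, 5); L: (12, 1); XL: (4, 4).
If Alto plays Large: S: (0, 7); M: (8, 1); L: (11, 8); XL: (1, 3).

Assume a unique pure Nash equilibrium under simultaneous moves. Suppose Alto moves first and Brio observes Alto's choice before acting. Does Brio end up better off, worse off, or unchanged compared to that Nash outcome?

Brio best-responds to each possible Alto move:
- Small: Brio compares 10, 5, 1, 4 and picks S; Alto would get 5.
- Large: Brio compares 7, 1, 8, 3 and picks L; Alto would get 11.
Maximizing over 5, 11, Alto chooses Large. Subgame-perfect outcome: (Large, L) with payoffs (11, 8).
Now find the simultaneous Nash equilibrium.
Alto's best replies: S→Small; M→Large; L→Small; XL→Small.
Brio's best replies: Small→S; Large→L.
Only (Small, S) has each player best-responding; Nash payoffs (5, 10).
Brio earns 8 sequentially versus 10 at the Nash outcome: worse off.

worse off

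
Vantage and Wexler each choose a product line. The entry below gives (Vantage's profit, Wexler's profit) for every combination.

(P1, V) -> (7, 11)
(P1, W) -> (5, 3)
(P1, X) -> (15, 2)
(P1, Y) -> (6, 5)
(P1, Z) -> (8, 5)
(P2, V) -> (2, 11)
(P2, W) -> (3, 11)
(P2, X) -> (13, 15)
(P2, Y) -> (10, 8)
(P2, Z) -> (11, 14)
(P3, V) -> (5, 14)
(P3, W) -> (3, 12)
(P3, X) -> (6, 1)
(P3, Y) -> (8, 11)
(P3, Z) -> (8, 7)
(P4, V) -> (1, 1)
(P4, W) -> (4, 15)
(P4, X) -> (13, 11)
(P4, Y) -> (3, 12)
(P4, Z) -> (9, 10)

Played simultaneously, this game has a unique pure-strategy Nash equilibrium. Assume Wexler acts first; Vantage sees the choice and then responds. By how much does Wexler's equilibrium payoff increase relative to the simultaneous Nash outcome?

3

Backward induction with Wexler moving first.
- V: Vantage compares 7, 2, 5, 1 and picks P1; Wexler would get 11.
- W: Vantage compares 5, 3, 3, 4 and picks P1; Wexler would get 3.
- X: Vantage compares 15, 13, 6, 13 and picks P1; Wexler would get 2.
- Y: Vantage compares 6, 10, 8, 3 and picks P2; Wexler would get 8.
- Z: Vantage compares 8, 11, 8, 9 and picks P2; Wexler would get 14.
Wexler's induced payoffs are 11, 3, 2, 8, 14, so Wexler commits to Z. Subgame-perfect outcome: (P2, Z) with payoffs (11, 14).
For the simultaneous game, intersect best replies.
Vantage's best replies: V→P1; W→P1; X→P1; Y→P2; Z→P2.
Wexler's best replies: P1→V; P2→X; P3→V; P4→W.
Only (P1, V) has each player best-responding; Nash payoffs (7, 11).
Wexler's commitment gain: 14 − 11 = 3.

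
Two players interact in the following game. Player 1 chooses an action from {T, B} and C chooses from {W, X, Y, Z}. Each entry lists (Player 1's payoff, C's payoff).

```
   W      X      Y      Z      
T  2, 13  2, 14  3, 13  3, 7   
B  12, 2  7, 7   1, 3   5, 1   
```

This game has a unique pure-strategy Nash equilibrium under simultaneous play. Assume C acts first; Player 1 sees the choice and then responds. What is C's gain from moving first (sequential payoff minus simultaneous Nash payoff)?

Backward induction with C moving first.
- W: BR = B, leader payoff 2.
- X: BR = B, leader payoff 7.
- Y: BR = T, leader payoff 13.
- Z: BR = B, leader payoff 1.
Maximizing over 2, 7, 13, 1, C chooses Y. Subgame-perfect outcome: (T, Y) with payoffs (3, 13).
Under simultaneous play:
Player 1's best replies: W→B; X→B; Y→T; Z→B.
C's best replies: T→X; B→X.
Only (B, X) has each player best-responding; Nash payoffs (7, 7).
C's commitment gain: 13 − 7 = 6.

6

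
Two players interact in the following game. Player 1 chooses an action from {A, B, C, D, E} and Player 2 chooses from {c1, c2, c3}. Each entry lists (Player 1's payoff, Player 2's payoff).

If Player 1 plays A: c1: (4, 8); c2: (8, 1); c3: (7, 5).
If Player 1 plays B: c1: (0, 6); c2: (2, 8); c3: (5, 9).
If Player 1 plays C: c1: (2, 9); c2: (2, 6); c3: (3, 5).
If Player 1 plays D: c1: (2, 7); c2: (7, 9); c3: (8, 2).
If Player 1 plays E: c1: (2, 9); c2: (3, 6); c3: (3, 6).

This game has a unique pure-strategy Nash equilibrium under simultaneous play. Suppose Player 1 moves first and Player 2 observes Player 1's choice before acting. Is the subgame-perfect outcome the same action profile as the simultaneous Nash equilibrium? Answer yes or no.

no

Backward induction with Player 1 moving first.
- A → Player 2 plays c1 (best of 8, 1, 5); Player 1 gets 4.
- B → Player 2 plays c3 (best of 6, 8, 9); Player 1 gets 5.
- C → Player 2 plays c1 (best of 9, 6, 5); Player 1 gets 2.
- D → Player 2 plays c2 (best of 7, 9, 2); Player 1 gets 7.
- E → Player 2 plays c1 (best of 9, 6, 6); Player 1 gets 2.
Maximizing over 4, 5, 2, 7, 2, Player 1 chooses D. Subgame-perfect outcome: (D, c2) with payoffs (7, 9).
Under simultaneous play:
Player 1's best replies: c1→A; c2→A; c3→D.
Player 2's best replies: A→c1; B→c3; C→c1; D→c2; E→c1.
Only (A, c1) has each player best-responding; Nash payoffs (4, 8).
Sequential outcome (D, c2) differs from the Nash profile (A, c1).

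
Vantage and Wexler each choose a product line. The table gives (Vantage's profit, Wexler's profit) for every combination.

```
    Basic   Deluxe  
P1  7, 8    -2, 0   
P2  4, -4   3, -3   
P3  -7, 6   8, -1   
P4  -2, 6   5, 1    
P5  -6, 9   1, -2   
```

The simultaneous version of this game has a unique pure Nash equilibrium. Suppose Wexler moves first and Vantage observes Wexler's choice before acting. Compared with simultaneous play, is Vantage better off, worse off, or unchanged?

Solve by backward induction (Wexler leads).
- Basic → Vantage plays P1 (best of 7, 4, -7, -2, -6); Wexler gets 8.
- Deluxe → Vantage plays P3 (best of -2, 3, 8, 5, 1); Wexler gets -1.
Wexler's induced payoffs are 8, -1, so Wexler commits to Basic. Subgame-perfect outcome: (P1, Basic) with payoffs (7, 8).
Now find the simultaneous Nash equilibrium.
Vantage's best replies: Basic→P1; Deluxe→P3.
Wexler's best replies: P1→Basic; P2→Deluxe; P3→Basic; P4→Basic; P5→Basic.
The unique mutual best reply is (P1, Basic), giving (7, 8).
Vantage earns 7 sequentially versus 7 at the Nash outcome: unchanged.

unchanged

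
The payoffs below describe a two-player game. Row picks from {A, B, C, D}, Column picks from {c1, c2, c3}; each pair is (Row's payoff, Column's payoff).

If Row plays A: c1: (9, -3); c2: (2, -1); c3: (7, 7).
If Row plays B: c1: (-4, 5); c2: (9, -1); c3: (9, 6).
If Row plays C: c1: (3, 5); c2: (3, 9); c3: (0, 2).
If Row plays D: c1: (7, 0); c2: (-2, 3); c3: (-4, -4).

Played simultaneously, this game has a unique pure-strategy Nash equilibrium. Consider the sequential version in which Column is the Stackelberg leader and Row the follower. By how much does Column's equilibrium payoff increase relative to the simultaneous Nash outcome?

Row best-responds to each possible Column move:
- c1: Row compares 9, -4, 3, 7 and picks A; Column would get -3.
- c2: Row compares 2, 9, 3, -2 and picks B; Column would get -1.
- c3: Row compares 7, 9, 0, -4 and picks B; Column would get 6.
Column's induced payoffs are -3, -1, 6, so Column commits to c3. Subgame-perfect outcome: (B, c3) with payoffs (9, 6).
Under simultaneous play:
Row's best replies: c1→A; c2→B; c3→B.
Column's best replies: A→c3; B→c3; C→c2; D→c2.
The unique mutual best reply is (B, c3), giving (9, 6).
Column's commitment gain: 6 − 6 = 0.

0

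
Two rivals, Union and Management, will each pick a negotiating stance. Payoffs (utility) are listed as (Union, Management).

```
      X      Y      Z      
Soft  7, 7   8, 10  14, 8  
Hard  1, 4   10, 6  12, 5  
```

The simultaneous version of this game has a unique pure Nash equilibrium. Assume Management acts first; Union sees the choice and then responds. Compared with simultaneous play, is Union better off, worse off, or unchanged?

better off

Union best-responds to each possible Management move:
- X → Union plays Soft (best of 7, 1); Management gets 7.
- Y → Union plays Hard (best of 8, 10); Management gets 6.
- Z → Union plays Soft (best of 14, 12); Management gets 8.
Maximizing over 7, 6, 8, Management chooses Z. Subgame-perfect outcome: (Soft, Z) with payoffs (14, 8).
For the simultaneous game, intersect best replies.
Union's best replies: X→Soft; Y→Hard; Z→Soft.
Management's best replies: Soft→Y; Hard→Y.
Only (Hard, Y) has each player best-responding; Nash payoffs (10, 6).
Union earns 14 sequentially versus 10 at the Nash outcome: better off.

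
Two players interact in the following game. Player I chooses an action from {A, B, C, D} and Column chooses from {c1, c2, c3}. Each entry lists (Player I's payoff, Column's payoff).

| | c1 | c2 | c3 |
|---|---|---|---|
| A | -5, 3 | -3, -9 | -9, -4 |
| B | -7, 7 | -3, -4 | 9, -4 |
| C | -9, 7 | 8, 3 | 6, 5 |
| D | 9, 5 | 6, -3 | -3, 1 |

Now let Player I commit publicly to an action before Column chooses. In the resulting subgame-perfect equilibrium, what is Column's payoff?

5

Backward induction with Player I moving first.
- A: Column compares 3, -9, -4 and picks c1; Player I would get -5.
- B: Column compares 7, -4, -4 and picks c1; Player I would get -7.
- C: Column compares 7, 3, 5 and picks c1; Player I would get -9.
- D: Column compares 5, -3, 1 and picks c1; Player I would get 9.
Maximizing over -5, -7, -9, 9, Player I chooses D. Subgame-perfect outcome: (D, c1) with payoffs (9, 5).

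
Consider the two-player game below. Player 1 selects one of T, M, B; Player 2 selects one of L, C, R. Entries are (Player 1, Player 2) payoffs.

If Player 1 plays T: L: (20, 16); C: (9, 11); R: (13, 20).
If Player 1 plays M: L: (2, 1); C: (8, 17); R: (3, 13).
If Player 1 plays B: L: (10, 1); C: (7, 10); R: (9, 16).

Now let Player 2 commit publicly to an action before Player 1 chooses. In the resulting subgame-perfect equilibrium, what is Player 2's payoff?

Backward induction with Player 2 moving first.
- L → Player 1 plays T (best of 20, 2, 10); Player 2 gets 16.
- C → Player 1 plays T (best of 9, 8, 7); Player 2 gets 11.
- R → Player 1 plays T (best of 13, 3, 9); Player 2 gets 20.
Maximizing over 16, 11, 20, Player 2 chooses R. Subgame-perfect outcome: (T, R) with payoffs (13, 20).

20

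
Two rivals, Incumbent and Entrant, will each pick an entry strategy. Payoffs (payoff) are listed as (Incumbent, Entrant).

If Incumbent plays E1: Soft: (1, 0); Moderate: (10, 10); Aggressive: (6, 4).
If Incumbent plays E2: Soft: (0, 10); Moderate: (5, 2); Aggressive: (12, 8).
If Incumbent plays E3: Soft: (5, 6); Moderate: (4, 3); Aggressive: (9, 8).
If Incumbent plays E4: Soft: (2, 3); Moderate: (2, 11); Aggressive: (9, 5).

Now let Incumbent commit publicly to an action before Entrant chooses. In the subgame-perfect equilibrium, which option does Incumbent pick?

Work backward from Entrant's decision.
- E1: BR = Moderate, leader payoff 10.
- E2: BR = Soft, leader payoff 0.
- E3: BR = Aggressive, leader payoff 9.
- E4: BR = Moderate, leader payoff 2.
Among 10, 0, 9, 2, the best is 10 at E1. Subgame-perfect outcome: (E1, Moderate) with payoffs (10, 10).

E1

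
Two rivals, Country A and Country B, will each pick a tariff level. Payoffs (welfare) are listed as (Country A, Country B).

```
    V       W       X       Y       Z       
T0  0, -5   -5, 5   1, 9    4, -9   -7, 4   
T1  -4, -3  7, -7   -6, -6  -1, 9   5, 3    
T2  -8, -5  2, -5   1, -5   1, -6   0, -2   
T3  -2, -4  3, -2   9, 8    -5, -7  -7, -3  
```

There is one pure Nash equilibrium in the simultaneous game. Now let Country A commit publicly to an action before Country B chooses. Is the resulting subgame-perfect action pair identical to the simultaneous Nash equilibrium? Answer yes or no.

Backward induction with Country A moving first.
- T0: BR = X, leader payoff 1.
- T1: BR = Y, leader payoff -1.
- T2: BR = Z, leader payoff 0.
- T3: BR = X, leader payoff 9.
Maximizing over 1, -1, 0, 9, Country A chooses T3. Subgame-perfect outcome: (T3, X) with payoffs (9, 8).
For the simultaneous game, intersect best replies.
Country A's best replies: V→T0; W→T1; X→T3; Y→T0; Z→T1.
Country B's best replies: T0→X; T1→Y; T2→Z; T3→X.
Only (T3, X) has each player best-responding; Nash payoffs (9, 8).
Sequential outcome (T3, X) coincides with the Nash profile (T3, X).

yes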